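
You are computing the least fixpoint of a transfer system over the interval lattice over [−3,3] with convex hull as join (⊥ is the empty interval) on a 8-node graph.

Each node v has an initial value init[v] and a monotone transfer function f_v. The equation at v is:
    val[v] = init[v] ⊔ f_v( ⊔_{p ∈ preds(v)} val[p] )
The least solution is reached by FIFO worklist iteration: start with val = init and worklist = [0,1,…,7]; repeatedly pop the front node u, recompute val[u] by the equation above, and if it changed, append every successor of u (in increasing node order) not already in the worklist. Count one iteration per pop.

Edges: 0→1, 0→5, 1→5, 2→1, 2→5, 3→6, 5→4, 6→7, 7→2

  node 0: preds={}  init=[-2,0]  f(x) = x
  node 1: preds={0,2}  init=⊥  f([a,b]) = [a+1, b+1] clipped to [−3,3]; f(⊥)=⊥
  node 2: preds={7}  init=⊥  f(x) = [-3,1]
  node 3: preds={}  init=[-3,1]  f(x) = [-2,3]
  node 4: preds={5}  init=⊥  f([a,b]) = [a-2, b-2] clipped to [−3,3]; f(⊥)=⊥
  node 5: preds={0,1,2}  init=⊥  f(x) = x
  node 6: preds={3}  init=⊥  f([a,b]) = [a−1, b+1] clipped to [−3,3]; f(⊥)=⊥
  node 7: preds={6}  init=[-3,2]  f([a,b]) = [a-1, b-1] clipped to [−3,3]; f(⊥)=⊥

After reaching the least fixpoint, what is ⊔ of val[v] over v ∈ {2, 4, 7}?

Trace (12 dequeues):
  [1] u=0 | in ⊥ | out [-2,0] | ==
  [2] u=1 | in [-2,0] | out [-1,1] | prev ⊥ | push {}
  [3] u=2 | in [-3,2] | out [-3,1] | prev ⊥ | push {1}
  [4] u=3 | in ⊥ | out [-3,3] | prev [-3,1] | push {}
  [5] u=4 | in ⊥ | out ⊥ | ==
  [6] u=5 | in [-3,1] | out [-3,1] | prev ⊥ | push {4}
  [7] u=6 | in [-3,3] | out [-3,3] | prev ⊥ | push {}
  [8] u=7 | in [-3,3] | out [-3,2] | ==
  [9] u=1 | in [-3,1] | out [-2,2] | prev [-1,1] | push {5}
  [10] u=4 | in [-3,1] | out [-3,-1] | prev ⊥ | push {}
  [11] u=5 | in [-3,2] | out [-3,2] | prev [-3,1] | push {4}
  [12] u=4 | in [-3,2] | out [-3,0] | prev [-3,-1] | push {}

Converged values:
  [0] [-2,0]
  [1] [-2,2]
  [2] [-3,1]
  [3] [-3,3]
  [4] [-3,0]
  [5] [-3,2]
  [6] [-3,3]
  [7] [-3,2]

[-3,2]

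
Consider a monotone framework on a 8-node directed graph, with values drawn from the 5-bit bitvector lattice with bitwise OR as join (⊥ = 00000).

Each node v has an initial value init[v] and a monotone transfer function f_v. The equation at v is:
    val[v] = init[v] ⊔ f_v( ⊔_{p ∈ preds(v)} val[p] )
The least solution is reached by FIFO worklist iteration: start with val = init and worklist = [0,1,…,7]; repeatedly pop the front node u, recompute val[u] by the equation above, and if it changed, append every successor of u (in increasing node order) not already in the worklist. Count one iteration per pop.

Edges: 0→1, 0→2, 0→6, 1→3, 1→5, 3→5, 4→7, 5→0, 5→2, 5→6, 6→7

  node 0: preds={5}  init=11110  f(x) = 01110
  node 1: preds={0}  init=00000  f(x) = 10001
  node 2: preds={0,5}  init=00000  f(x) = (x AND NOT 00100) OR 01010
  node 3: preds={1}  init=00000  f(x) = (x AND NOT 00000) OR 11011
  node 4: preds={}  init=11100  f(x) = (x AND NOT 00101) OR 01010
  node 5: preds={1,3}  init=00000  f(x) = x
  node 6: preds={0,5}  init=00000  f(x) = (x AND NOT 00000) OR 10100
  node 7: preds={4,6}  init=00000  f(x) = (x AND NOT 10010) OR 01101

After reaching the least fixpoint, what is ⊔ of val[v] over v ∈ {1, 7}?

Worklist (10 pops):
  #1 pop 0: in=00000 → 11110 (no change)
  #2 pop 1: in=11110 → 10001 (was 00000); enqueue []
  #3 pop 2: in=11110 → 11010 (was 00000); enqueue []
  #4 pop 3: in=10001 → 11011 (was 00000); enqueue []
  #5 pop 4: in=00000 → 11110 (was 11100); enqueue []
  #6 pop 5: in=11011 → 11011 (was 00000); enqueue [0,2]
  #7 pop 6: in=11111 → 11111 (was 00000); enqueue []
  #8 pop 7: in=11111 → 01101 (was 00000); enqueue []
  #9 pop 0: in=11011 → 11110 (no change)
  #10 pop 2: in=11111 → 11011 (was 11010); enqueue []

Fixpoint:
  val[0] = 11110
  val[1] = 10001
  val[2] = 11011
  val[3] = 11011
  val[4] = 11110
  val[5] = 11011
  val[6] = 11111
  val[7] = 01101

11101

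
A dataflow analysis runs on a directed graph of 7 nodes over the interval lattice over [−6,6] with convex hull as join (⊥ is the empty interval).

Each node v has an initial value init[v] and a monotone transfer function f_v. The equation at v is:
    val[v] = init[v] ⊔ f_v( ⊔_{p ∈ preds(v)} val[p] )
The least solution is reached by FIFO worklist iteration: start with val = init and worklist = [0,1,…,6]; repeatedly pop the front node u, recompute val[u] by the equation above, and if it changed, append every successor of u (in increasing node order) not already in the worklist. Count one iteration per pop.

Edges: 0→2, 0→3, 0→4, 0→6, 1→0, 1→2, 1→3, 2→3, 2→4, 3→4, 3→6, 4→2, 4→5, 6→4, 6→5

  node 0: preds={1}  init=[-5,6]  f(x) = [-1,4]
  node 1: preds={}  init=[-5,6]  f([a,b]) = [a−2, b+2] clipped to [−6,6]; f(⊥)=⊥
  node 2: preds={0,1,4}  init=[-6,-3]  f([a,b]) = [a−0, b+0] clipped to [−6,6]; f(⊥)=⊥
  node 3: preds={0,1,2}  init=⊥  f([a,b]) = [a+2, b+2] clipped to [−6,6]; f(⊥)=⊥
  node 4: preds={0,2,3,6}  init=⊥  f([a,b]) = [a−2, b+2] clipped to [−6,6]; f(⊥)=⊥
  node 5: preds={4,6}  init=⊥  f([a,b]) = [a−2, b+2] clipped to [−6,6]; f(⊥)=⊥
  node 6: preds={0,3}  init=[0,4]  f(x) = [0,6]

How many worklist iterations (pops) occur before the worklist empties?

10

Trace (10 dequeues):
  [1] u=0 | in [-5,6] | out [-5,6] | ==
  [2] u=1 | in ⊥ | out [-5,6] | ==
  [3] u=2 | in [-5,6] | out [-6,6] | prev [-6,-3] | push {}
  [4] u=3 | in [-6,6] | out [-4,6] | prev ⊥ | push {}
  [5] u=4 | in [-6,6] | out [-6,6] | prev ⊥ | push {2}
  [6] u=5 | in [-6,6] | out [-6,6] | prev ⊥ | push {}
  [7] u=6 | in [-5,6] | out [0,6] | prev [0,4] | push {4,5}
  [8] u=2 | in [-6,6] | out [-6,6] | ==
  [9] u=4 | in [-6,6] | out [-6,6] | ==
  [10] u=5 | in [-6,6] | out [-6,6] | ==

Converged values:
  [0] [-5,6]
  [1] [-5,6]
  [2] [-6,6]
  [3] [-4,6]
  [4] [-6,6]
  [5] [-6,6]
  [6] [0,6]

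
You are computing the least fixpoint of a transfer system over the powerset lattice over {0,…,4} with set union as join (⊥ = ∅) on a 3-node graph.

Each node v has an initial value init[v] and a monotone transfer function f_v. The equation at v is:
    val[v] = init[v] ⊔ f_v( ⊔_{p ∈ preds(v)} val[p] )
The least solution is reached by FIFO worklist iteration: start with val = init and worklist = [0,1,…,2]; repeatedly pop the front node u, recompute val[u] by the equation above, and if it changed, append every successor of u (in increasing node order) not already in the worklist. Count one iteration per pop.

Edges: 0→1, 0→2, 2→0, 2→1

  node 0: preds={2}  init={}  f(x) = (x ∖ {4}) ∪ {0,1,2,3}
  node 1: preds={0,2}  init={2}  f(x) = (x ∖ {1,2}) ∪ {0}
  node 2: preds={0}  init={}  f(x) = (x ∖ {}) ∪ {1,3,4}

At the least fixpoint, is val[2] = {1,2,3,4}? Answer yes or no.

no

Worklist (5 pops):
  #1 pop 0: in={} → {0,1,2,3} (was {}); enqueue []
  #2 pop 1: in={0,1,2,3} → {0,2,3} (was {2}); enqueue []
  #3 pop 2: in={0,1,2,3} → {0,1,2,3,4} (was {}); enqueue [0,1]
  #4 pop 0: in={0,1,2,3,4} → {0,1,2,3} (no change)
  #5 pop 1: in={0,1,2,3,4} → {0,2,3,4} (was {0,2,3}); enqueue []

Fixpoint:
  val[0] = {0,1,2,3}
  val[1] = {0,2,3,4}
  val[2] = {0,1,2,3,4}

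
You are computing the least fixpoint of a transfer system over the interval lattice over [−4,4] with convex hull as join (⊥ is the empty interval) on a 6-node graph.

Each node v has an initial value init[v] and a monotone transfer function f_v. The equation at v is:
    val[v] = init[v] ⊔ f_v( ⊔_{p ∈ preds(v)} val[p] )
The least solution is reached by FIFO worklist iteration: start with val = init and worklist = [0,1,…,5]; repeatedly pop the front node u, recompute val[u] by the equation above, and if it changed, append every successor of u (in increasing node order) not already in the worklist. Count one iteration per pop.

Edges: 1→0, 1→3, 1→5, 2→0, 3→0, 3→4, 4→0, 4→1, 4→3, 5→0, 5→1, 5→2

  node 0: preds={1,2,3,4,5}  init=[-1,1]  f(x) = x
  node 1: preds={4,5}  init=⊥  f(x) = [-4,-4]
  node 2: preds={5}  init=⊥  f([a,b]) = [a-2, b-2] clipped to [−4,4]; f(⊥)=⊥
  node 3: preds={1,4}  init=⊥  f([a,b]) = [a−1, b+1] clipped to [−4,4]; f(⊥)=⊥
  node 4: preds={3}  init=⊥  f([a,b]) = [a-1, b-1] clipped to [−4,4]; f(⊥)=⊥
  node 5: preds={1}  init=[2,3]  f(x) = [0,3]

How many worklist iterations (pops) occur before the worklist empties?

Iteration log — 11 steps:
  step 1. node 0  ⊔preds=[2,3]  new=[-1,3]  old=[-1,1]  +wl: 
  step 2. node 1  ⊔preds=[2,3]  new=[-4,-4]  old=⊥  +wl: 0
  step 3. node 2  ⊔preds=[2,3]  new=[0,1]  old=⊥  +wl: 
  step 4. node 3  ⊔preds=[-4,-4]  new=[-4,-3]  old=⊥  +wl: 
  step 5. node 4  ⊔preds=[-4,-3]  new=[-4,-4]  old=⊥  +wl: 1,3
  step 6. node 5  ⊔preds=[-4,-4]  new=[0,3]  old=[2,3]  +wl: 2
  step 7. node 0  ⊔preds=[-4,3]  new=[-4,3]  old=[-1,3]  +wl: 
  step 8. node 1  ⊔preds=[-4,3]  new=[-4,-4]  stable
  step 9. node 3  ⊔preds=[-4,-4]  new=[-4,-3]  stable
  step 10. node 2  ⊔preds=[0,3]  new=[-2,1]  old=[0,1]  +wl: 0
  step 11. node 0  ⊔preds=[-4,3]  new=[-4,3]  stable

Least fixpoint reached:
  node 0: [-4,3]
  node 1: [-4,-4]
  node 2: [-2,1]
  node 3: [-4,-3]
  node 4: [-4,-4]
  node 5: [0,3]

11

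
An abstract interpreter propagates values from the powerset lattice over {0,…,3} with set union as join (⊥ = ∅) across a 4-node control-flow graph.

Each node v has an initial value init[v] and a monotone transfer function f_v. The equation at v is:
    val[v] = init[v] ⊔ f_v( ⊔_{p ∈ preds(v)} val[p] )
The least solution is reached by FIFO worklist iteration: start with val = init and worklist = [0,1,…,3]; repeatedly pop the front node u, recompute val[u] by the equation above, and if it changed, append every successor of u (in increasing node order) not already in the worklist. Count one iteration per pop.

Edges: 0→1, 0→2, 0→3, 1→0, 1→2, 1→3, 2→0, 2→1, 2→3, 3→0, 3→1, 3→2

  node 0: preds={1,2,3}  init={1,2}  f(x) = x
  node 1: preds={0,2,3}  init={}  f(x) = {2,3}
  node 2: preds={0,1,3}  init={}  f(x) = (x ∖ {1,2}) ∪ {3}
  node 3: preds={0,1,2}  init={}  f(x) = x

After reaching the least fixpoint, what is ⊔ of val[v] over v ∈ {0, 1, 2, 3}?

{1,2,3}

Worklist (8 pops):
  #1 pop 0: in={} → {1,2} (no change)
  #2 pop 1: in={1,2} → {2,3} (was {}); enqueue [0]
  #3 pop 2: in={1,2,3} → {3} (was {}); enqueue [1]
  #4 pop 3: in={1,2,3} → {1,2,3} (was {}); enqueue [2]
  #5 pop 0: in={1,2,3} → {1,2,3} (was {1,2}); enqueue [3]
  #6 pop 1: in={1,2,3} → {2,3} (no change)
  #7 pop 2: in={1,2,3} → {3} (no change)
  #8 pop 3: in={1,2,3} → {1,2,3} (no change)

Fixpoint:
  val[0] = {1,2,3}
  val[1] = {2,3}
  val[2] = {3}
  val[3] = {1,2,3}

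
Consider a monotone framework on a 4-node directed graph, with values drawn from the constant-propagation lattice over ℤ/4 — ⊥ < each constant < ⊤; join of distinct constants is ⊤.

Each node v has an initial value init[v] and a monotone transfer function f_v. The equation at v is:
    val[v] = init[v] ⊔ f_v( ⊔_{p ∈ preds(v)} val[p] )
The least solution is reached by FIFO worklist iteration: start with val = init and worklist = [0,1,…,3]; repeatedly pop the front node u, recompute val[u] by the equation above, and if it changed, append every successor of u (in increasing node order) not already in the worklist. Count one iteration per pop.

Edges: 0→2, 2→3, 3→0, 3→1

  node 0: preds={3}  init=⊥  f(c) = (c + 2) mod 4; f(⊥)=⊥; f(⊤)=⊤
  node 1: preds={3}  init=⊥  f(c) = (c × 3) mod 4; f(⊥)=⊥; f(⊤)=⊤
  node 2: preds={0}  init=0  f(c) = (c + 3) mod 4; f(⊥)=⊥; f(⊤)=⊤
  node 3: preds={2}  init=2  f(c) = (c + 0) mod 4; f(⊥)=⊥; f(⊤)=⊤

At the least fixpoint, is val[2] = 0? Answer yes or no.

no

Iteration log — 7 steps:
  step 1. node 0  ⊔preds=2  new=0  old=⊥  +wl: 
  step 2. node 1  ⊔preds=2  new=2  old=⊥  +wl: 
  step 3. node 2  ⊔preds=0  new=⊤  old=0  +wl: 
  step 4. node 3  ⊔preds=⊤  new=⊤  old=2  +wl: 0,1
  step 5. node 0  ⊔preds=⊤  new=⊤  old=0  +wl: 2
  step 6. node 1  ⊔preds=⊤  new=⊤  old=2  +wl: 
  step 7. node 2  ⊔preds=⊤  new=⊤  stable

Least fixpoint reached:
  node 0: ⊤
  node 1: ⊤
  node 2: ⊤
  node 3: ⊤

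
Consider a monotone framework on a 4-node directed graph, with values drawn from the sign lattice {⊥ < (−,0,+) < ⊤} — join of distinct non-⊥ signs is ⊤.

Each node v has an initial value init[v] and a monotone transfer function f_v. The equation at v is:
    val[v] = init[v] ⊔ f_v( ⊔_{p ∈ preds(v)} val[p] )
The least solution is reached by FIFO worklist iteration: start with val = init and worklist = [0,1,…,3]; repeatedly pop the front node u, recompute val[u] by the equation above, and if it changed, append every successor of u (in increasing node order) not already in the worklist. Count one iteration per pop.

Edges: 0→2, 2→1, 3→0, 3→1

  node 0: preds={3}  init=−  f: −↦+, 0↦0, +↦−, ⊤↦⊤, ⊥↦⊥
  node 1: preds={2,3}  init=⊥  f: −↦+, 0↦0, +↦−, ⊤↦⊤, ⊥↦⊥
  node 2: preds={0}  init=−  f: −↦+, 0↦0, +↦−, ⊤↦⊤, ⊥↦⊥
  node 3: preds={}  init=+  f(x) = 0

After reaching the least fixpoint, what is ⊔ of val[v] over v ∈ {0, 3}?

Worklist (7 pops):
  #1 pop 0: in=+ → − (no change)
  #2 pop 1: in=⊤ → ⊤ (was ⊥); enqueue []
  #3 pop 2: in=− → ⊤ (was −); enqueue [1]
  #4 pop 3: in=⊥ → ⊤ (was +); enqueue [0]
  #5 pop 1: in=⊤ → ⊤ (no change)
  #6 pop 0: in=⊤ → ⊤ (was −); enqueue [2]
  #7 pop 2: in=⊤ → ⊤ (no change)

Fixpoint:
  val[0] = ⊤
  val[1] = ⊤
  val[2] = ⊤
  val[3] = ⊤

⊤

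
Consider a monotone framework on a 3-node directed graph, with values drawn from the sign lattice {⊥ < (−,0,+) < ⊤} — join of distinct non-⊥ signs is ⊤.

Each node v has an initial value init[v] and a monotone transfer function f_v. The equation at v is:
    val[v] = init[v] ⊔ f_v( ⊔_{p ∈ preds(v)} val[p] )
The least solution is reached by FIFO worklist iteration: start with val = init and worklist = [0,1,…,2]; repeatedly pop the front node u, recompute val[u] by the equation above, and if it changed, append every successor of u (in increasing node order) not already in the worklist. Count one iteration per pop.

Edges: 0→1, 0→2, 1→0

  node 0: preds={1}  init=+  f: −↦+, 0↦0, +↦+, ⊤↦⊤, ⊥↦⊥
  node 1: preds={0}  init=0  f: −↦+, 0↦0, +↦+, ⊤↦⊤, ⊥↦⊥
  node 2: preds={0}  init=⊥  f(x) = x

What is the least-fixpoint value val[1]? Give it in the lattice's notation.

⊤

Iteration log — 4 steps:
  step 1. node 0  ⊔preds=0  new=⊤  old=+  +wl: 
  step 2. node 1  ⊔preds=⊤  new=⊤  old=0  +wl: 0
  step 3. node 2  ⊔preds=⊤  new=⊤  old=⊥  +wl: 
  step 4. node 0  ⊔preds=⊤  new=⊤  stable

Least fixpoint reached:
  node 0: ⊤
  node 1: ⊤
  node 2: ⊤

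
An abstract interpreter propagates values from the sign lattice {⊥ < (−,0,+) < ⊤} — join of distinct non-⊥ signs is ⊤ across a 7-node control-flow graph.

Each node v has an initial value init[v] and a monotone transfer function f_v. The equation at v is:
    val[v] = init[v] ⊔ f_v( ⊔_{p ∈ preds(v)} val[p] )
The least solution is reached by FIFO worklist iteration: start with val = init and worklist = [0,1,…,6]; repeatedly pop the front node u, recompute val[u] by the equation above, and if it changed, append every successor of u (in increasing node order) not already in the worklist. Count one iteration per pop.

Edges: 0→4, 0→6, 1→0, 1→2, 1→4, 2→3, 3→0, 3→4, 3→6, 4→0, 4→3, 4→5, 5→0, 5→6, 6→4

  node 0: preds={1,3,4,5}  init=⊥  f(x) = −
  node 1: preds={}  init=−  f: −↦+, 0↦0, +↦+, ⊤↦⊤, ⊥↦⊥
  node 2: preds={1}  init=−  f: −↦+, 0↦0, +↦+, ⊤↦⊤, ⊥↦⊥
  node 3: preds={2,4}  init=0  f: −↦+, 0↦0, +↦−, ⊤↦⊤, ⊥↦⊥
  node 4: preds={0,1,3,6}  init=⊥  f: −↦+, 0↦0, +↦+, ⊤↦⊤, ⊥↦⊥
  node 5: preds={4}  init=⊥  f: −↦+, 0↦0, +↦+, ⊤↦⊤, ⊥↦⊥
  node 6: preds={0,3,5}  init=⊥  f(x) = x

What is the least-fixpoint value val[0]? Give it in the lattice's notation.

Worklist (10 pops):
  #1 pop 0: in=⊤ → − (was ⊥); enqueue []
  #2 pop 1: in=⊥ → − (no change)
  #3 pop 2: in=− → ⊤ (was −); enqueue []
  #4 pop 3: in=⊤ → ⊤ (was 0); enqueue [0]
  #5 pop 4: in=⊤ → ⊤ (was ⊥); enqueue [3]
  #6 pop 5: in=⊤ → ⊤ (was ⊥); enqueue []
  #7 pop 6: in=⊤ → ⊤ (was ⊥); enqueue [4]
  #8 pop 0: in=⊤ → − (no change)
  #9 pop 3: in=⊤ → ⊤ (no change)
  #10 pop 4: in=⊤ → ⊤ (no change)

Fixpoint:
  val[0] = −
  val[1] = −
  val[2] = ⊤
  val[3] = ⊤
  val[4] = ⊤
  val[5] = ⊤
  val[6] = ⊤

−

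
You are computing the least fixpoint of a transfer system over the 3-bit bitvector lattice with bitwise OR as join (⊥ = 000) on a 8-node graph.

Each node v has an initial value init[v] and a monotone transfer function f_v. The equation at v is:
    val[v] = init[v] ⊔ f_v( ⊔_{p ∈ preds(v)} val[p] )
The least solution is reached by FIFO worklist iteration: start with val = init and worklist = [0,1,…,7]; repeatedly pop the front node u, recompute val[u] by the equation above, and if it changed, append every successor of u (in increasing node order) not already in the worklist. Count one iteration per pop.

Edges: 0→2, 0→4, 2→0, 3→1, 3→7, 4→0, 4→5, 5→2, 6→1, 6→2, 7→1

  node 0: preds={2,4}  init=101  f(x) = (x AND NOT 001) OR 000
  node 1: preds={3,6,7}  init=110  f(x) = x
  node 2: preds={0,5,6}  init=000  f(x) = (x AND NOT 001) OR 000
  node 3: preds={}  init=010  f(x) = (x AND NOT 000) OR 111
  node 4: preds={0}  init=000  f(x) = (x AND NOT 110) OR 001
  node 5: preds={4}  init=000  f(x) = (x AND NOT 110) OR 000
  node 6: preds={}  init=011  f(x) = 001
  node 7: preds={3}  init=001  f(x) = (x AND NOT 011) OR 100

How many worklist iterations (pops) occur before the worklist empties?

12

Worklist (12 pops):
  #1 pop 0: in=000 → 101 (no change)
  #2 pop 1: in=011 → 111 (was 110); enqueue []
  #3 pop 2: in=111 → 110 (was 000); enqueue [0]
  #4 pop 3: in=000 → 111 (was 010); enqueue [1]
  #5 pop 4: in=101 → 001 (was 000); enqueue []
  #6 pop 5: in=001 → 001 (was 000); enqueue [2]
  #7 pop 6: in=000 → 011 (no change)
  #8 pop 7: in=111 → 101 (was 001); enqueue []
  #9 pop 0: in=111 → 111 (was 101); enqueue [4]
  #10 pop 1: in=111 → 111 (no change)
  #11 pop 2: in=111 → 110 (no change)
  #12 pop 4: in=111 → 001 (no change)

Fixpoint:
  val[0] = 111
  val[1] = 111
  val[2] = 110
  val[3] = 111
  val[4] = 001
  val[5] = 001
  val[6] = 011
  val[7] = 101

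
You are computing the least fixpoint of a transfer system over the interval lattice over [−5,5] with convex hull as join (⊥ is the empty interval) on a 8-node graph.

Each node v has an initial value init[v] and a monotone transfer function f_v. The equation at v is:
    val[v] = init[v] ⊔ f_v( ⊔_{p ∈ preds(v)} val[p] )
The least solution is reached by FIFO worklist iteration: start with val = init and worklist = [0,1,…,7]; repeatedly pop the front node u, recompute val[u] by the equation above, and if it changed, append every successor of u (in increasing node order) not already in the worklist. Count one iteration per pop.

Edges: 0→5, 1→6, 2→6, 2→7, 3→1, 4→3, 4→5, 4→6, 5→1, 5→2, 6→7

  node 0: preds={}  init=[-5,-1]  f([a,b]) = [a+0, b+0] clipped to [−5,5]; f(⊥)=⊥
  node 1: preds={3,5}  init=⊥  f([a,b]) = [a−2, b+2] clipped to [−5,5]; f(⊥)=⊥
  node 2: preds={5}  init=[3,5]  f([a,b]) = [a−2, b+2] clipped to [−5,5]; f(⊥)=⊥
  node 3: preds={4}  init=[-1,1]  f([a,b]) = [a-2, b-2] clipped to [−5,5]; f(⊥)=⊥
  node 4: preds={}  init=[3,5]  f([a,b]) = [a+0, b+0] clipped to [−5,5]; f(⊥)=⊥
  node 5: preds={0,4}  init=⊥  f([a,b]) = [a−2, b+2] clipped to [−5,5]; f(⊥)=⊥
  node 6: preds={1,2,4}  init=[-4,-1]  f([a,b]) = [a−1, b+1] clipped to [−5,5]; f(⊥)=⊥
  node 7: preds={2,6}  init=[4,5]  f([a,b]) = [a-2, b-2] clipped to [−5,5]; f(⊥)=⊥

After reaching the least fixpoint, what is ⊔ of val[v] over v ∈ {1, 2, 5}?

[-5,5]

Trace (12 dequeues):
  [1] u=0 | in ⊥ | out [-5,-1] | ==
  [2] u=1 | in [-1,1] | out [-3,3] | prev ⊥ | push {}
  [3] u=2 | in ⊥ | out [3,5] | ==
  [4] u=3 | in [3,5] | out [-1,3] | prev [-1,1] | push {1}
  [5] u=4 | in ⊥ | out [3,5] | ==
  [6] u=5 | in [-5,5] | out [-5,5] | prev ⊥ | push {2}
  [7] u=6 | in [-3,5] | out [-4,5] | prev [-4,-1] | push {}
  [8] u=7 | in [-4,5] | out [-5,5] | prev [4,5] | push {}
  [9] u=1 | in [-5,5] | out [-5,5] | prev [-3,3] | push {6}
  [10] u=2 | in [-5,5] | out [-5,5] | prev [3,5] | push {7}
  [11] u=6 | in [-5,5] | out [-5,5] | prev [-4,5] | push {}
  [12] u=7 | in [-5,5] | out [-5,5] | ==

Converged values:
  [0] [-5,-1]
  [1] [-5,5]
  [2] [-5,5]
  [3] [-1,3]
  [4] [3,5]
  [5] [-5,5]
  [6] [-5,5]
  [7] [-5,5]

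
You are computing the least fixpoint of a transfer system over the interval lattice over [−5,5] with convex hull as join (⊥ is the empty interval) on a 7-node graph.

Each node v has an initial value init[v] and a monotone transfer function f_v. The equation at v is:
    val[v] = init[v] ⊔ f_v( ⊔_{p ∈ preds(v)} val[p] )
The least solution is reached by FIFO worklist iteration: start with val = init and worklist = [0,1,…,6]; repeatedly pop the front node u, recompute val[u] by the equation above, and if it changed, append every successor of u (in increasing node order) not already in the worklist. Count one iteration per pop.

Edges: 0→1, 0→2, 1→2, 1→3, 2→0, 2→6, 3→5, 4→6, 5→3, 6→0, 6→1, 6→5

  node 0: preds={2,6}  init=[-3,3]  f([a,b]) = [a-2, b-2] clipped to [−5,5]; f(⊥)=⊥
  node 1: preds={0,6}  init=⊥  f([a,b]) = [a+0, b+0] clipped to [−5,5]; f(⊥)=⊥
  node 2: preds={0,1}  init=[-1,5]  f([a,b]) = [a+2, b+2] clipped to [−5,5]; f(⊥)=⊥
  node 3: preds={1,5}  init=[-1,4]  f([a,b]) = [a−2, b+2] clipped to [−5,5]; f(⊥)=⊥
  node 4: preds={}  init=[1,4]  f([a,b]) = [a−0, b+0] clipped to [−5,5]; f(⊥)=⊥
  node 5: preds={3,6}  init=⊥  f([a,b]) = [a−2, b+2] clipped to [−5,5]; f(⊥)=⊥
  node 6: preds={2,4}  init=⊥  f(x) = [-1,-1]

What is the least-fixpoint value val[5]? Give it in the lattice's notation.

Trace (11 dequeues):
  [1] u=0 | in [-1,5] | out [-3,3] | ==
  [2] u=1 | in [-3,3] | out [-3,3] | prev ⊥ | push {}
  [3] u=2 | in [-3,3] | out [-1,5] | ==
  [4] u=3 | in [-3,3] | out [-5,5] | prev [-1,4] | push {}
  [5] u=4 | in ⊥ | out [1,4] | ==
  [6] u=5 | in [-5,5] | out [-5,5] | prev ⊥ | push {3}
  [7] u=6 | in [-1,5] | out [-1,-1] | prev ⊥ | push {0,1,5}
  [8] u=3 | in [-5,5] | out [-5,5] | ==
  [9] u=0 | in [-1,5] | out [-3,3] | ==
  [10] u=1 | in [-3,3] | out [-3,3] | ==
  [11] u=5 | in [-5,5] | out [-5,5] | ==

Converged values:
  [0] [-3,3]
  [1] [-3,3]
  [2] [-1,5]
  [3] [-5,5]
  [4] [1,4]
  [5] [-5,5]
  [6] [-1,-1]

[-5,5]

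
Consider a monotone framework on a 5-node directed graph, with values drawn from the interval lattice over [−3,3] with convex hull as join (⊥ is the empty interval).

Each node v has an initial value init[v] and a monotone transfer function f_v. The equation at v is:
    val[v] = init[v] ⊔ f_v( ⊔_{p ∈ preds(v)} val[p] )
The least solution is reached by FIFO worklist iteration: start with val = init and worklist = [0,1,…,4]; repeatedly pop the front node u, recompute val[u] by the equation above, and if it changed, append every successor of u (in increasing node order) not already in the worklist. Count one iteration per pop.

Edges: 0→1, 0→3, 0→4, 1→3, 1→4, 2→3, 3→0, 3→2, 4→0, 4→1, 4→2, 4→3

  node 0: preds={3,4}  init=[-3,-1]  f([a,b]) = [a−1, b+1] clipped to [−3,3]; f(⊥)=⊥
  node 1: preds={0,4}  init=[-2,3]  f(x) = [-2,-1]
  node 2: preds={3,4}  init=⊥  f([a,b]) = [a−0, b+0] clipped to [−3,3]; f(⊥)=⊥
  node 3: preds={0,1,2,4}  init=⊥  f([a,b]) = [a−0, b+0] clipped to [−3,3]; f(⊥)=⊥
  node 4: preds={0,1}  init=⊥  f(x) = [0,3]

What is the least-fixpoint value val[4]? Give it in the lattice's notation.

Worklist (10 pops):
  #1 pop 0: in=⊥ → [-3,-1] (no change)
  #2 pop 1: in=[-3,-1] → [-2,3] (no change)
  #3 pop 2: in=⊥ → ⊥ (no change)
  #4 pop 3: in=[-3,3] → [-3,3] (was ⊥); enqueue [0,2]
  #5 pop 4: in=[-3,3] → [0,3] (was ⊥); enqueue [1,3]
  #6 pop 0: in=[-3,3] → [-3,3] (was [-3,-1]); enqueue [4]
  #7 pop 2: in=[-3,3] → [-3,3] (was ⊥); enqueue []
  #8 pop 1: in=[-3,3] → [-2,3] (no change)
  #9 pop 3: in=[-3,3] → [-3,3] (no change)
  #10 pop 4: in=[-3,3] → [0,3] (no change)

Fixpoint:
  val[0] = [-3,3]
  val[1] = [-2,3]
  val[2] = [-3,3]
  val[3] = [-3,3]
  val[4] = [0,3]

[0,3]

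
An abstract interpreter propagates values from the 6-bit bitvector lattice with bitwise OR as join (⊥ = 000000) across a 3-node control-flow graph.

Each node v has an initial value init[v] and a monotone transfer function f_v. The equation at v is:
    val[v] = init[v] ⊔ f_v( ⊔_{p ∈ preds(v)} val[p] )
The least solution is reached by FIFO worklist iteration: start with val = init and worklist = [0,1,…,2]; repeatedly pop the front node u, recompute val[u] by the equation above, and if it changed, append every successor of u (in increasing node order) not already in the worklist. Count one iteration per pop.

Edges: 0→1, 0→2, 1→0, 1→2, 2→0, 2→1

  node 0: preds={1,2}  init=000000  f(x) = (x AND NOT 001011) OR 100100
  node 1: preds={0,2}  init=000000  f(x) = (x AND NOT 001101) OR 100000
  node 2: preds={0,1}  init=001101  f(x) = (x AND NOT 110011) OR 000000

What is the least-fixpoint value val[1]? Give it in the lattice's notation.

100000

Worklist (4 pops):
  #1 pop 0: in=001101 → 100100 (was 000000); enqueue []
  #2 pop 1: in=101101 → 100000 (was 000000); enqueue [0]
  #3 pop 2: in=100100 → 001101 (no change)
  #4 pop 0: in=101101 → 100100 (no change)

Fixpoint:
  val[0] = 100100
  val[1] = 100000
  val[2] = 001101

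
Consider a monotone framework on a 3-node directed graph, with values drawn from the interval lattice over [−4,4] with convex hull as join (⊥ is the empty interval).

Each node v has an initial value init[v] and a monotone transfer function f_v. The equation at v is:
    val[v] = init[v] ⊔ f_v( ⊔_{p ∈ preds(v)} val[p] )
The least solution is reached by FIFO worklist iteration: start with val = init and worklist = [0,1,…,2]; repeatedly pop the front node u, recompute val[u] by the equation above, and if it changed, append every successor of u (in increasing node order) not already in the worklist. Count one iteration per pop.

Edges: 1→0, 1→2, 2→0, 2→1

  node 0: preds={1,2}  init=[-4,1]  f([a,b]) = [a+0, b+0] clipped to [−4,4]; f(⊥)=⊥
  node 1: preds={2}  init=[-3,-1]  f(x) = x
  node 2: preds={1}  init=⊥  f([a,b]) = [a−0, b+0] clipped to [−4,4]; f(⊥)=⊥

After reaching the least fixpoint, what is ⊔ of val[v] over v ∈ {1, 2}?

[-3,-1]

Worklist (5 pops):
  #1 pop 0: in=[-3,-1] → [-4,1] (no change)
  #2 pop 1: in=⊥ → [-3,-1] (no change)
  #3 pop 2: in=[-3,-1] → [-3,-1] (was ⊥); enqueue [0,1]
  #4 pop 0: in=[-3,-1] → [-4,1] (no change)
  #5 pop 1: in=[-3,-1] → [-3,-1] (no change)

Fixpoint:
  val[0] = [-4,1]
  val[1] = [-3,-1]
  val[2] = [-3,-1]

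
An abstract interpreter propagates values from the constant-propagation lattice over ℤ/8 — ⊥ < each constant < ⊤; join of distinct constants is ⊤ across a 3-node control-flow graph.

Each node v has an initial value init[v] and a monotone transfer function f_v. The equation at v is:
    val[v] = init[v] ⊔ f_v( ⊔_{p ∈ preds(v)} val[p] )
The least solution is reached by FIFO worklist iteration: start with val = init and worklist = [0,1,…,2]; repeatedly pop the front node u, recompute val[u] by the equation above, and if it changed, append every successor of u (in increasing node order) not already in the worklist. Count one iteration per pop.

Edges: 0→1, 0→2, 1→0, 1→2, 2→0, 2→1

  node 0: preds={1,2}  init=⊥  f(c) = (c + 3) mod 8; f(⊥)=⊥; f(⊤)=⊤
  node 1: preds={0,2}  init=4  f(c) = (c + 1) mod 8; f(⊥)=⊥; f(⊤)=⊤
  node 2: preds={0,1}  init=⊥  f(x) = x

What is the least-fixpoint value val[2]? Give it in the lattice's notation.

⊤

Worklist (6 pops):
  #1 pop 0: in=4 → 7 (was ⊥); enqueue []
  #2 pop 1: in=7 → ⊤ (was 4); enqueue [0]
  #3 pop 2: in=⊤ → ⊤ (was ⊥); enqueue [1]
  #4 pop 0: in=⊤ → ⊤ (was 7); enqueue [2]
  #5 pop 1: in=⊤ → ⊤ (no change)
  #6 pop 2: in=⊤ → ⊤ (no change)

Fixpoint:
  val[0] = ⊤
  val[1] = ⊤
  val[2] = ⊤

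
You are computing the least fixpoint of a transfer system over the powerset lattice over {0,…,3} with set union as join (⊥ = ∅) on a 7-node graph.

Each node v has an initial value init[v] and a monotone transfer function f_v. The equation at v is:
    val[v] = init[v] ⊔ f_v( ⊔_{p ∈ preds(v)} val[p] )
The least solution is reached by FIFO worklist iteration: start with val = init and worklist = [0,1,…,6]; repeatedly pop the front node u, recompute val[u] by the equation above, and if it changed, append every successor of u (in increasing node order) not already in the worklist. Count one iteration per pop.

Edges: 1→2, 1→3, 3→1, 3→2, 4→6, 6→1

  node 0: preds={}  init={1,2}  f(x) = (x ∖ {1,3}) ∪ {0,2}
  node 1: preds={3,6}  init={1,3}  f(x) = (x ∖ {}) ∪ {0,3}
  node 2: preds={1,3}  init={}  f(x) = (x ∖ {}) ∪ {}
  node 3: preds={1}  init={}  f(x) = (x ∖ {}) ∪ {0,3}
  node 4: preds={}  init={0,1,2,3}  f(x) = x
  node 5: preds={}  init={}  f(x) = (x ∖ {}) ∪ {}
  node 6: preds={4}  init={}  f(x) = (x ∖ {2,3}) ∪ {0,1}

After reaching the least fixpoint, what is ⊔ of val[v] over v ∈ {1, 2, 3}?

Worklist (9 pops):
  #1 pop 0: in={} → {0,1,2} (was {1,2}); enqueue []
  #2 pop 1: in={} → {0,1,3} (was {1,3}); enqueue []
  #3 pop 2: in={0,1,3} → {0,1,3} (was {}); enqueue []
  #4 pop 3: in={0,1,3} → {0,1,3} (was {}); enqueue [1,2]
  #5 pop 4: in={} → {0,1,2,3} (no change)
  #6 pop 5: in={} → {} (no change)
  #7 pop 6: in={0,1,2,3} → {0,1} (was {}); enqueue []
  #8 pop 1: in={0,1,3} → {0,1,3} (no change)
  #9 pop 2: in={0,1,3} → {0,1,3} (no change)

Fixpoint:
  val[0] = {0,1,2}
  val[1] = {0,1,3}
  val[2] = {0,1,3}
  val[3] = {0,1,3}
  val[4] = {0,1,2,3}
  val[5] = {}
  val[6] = {0,1}

{0,1,3}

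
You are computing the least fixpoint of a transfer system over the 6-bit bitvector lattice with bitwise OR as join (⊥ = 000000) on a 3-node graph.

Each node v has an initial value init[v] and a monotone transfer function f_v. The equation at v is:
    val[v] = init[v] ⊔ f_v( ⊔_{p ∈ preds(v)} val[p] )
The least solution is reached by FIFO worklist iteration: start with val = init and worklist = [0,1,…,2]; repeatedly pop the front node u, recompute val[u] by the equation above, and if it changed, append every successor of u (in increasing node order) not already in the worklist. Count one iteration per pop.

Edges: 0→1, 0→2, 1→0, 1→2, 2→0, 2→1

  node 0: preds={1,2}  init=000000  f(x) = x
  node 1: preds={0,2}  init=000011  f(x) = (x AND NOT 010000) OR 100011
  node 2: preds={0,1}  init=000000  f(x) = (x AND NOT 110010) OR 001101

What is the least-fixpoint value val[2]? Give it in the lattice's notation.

001101

Iteration log — 7 steps:
  step 1. node 0  ⊔preds=000011  new=000011  old=000000  +wl: 
  step 2. node 1  ⊔preds=000011  new=100011  old=000011  +wl: 0
  step 3. node 2  ⊔preds=100011  new=001101  old=000000  +wl: 1
  step 4. node 0  ⊔preds=101111  new=101111  old=000011  +wl: 2
  step 5. node 1  ⊔preds=101111  new=101111  old=100011  +wl: 0
  step 6. node 2  ⊔preds=101111  new=001101  stable
  step 7. node 0  ⊔preds=101111  new=101111  stable

Least fixpoint reached:
  node 0: 101111
  node 1: 101111
  node 2: 001101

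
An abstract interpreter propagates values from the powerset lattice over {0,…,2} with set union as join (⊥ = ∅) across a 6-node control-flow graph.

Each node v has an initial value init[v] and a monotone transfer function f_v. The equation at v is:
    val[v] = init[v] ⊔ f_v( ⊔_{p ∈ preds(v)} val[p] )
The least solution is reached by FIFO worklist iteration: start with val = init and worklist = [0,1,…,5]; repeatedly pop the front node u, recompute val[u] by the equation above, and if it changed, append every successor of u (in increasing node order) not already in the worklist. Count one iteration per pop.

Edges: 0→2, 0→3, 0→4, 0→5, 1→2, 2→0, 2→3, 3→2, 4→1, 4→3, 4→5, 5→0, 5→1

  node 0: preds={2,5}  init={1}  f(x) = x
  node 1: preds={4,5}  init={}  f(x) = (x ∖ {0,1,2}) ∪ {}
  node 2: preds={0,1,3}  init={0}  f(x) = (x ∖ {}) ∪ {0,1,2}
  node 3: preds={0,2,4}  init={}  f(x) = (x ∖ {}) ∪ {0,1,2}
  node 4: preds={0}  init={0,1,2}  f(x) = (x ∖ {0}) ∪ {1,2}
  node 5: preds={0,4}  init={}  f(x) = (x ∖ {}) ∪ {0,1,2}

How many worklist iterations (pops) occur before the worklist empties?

12

Trace (12 dequeues):
  [1] u=0 | in {0} | out {0,1} | prev {1} | push {}
  [2] u=1 | in {0,1,2} | out {} | ==
  [3] u=2 | in {0,1} | out {0,1,2} | prev {0} | push {0}
  [4] u=3 | in {0,1,2} | out {0,1,2} | prev {} | push {2}
  [5] u=4 | in {0,1} | out {0,1,2} | ==
  [6] u=5 | in {0,1,2} | out {0,1,2} | prev {} | push {1}
  [7] u=0 | in {0,1,2} | out {0,1,2} | prev {0,1} | push {3,4,5}
  [8] u=2 | in {0,1,2} | out {0,1,2} | ==
  [9] u=1 | in {0,1,2} | out {} | ==
  [10] u=3 | in {0,1,2} | out {0,1,2} | ==
  [11] u=4 | in {0,1,2} | out {0,1,2} | ==
  [12] u=5 | in {0,1,2} | out {0,1,2} | ==

Converged values:
  [0] {0,1,2}
  [1] {}
  [2] {0,1,2}
  [3] {0,1,2}
  [4] {0,1,2}
  [5] {0,1,2}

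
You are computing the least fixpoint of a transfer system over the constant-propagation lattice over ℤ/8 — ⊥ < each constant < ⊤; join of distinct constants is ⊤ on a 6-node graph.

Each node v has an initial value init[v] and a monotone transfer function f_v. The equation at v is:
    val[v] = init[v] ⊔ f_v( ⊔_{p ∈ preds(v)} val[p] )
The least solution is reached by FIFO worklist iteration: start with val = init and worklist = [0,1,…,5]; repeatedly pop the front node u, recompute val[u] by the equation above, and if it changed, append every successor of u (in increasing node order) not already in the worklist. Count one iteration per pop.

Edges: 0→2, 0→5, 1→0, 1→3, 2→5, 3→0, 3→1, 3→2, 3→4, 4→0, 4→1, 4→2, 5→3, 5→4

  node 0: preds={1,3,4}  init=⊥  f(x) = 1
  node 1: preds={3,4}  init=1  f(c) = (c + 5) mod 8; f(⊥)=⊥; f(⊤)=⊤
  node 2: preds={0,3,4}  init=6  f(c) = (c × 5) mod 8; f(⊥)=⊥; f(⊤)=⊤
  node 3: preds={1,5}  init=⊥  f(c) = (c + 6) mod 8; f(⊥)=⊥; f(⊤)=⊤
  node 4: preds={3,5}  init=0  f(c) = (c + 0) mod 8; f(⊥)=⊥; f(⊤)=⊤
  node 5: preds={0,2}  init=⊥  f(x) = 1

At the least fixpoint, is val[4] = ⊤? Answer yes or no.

Trace (11 dequeues):
  [1] u=0 | in ⊤ | out 1 | prev ⊥ | push {}
  [2] u=1 | in 0 | out ⊤ | prev 1 | push {0}
  [3] u=2 | in ⊤ | out ⊤ | prev 6 | push {}
  [4] u=3 | in ⊤ | out ⊤ | prev ⊥ | push {1,2}
  [5] u=4 | in ⊤ | out ⊤ | prev 0 | push {}
  [6] u=5 | in ⊤ | out 1 | prev ⊥ | push {3,4}
  [7] u=0 | in ⊤ | out 1 | ==
  [8] u=1 | in ⊤ | out ⊤ | ==
  [9] u=2 | in ⊤ | out ⊤ | ==
  [10] u=3 | in ⊤ | out ⊤ | ==
  [11] u=4 | in ⊤ | out ⊤ | ==

Converged values:
  [0] 1
  [1] ⊤
  [2] ⊤
  [3] ⊤
  [4] ⊤
  [5] 1

yes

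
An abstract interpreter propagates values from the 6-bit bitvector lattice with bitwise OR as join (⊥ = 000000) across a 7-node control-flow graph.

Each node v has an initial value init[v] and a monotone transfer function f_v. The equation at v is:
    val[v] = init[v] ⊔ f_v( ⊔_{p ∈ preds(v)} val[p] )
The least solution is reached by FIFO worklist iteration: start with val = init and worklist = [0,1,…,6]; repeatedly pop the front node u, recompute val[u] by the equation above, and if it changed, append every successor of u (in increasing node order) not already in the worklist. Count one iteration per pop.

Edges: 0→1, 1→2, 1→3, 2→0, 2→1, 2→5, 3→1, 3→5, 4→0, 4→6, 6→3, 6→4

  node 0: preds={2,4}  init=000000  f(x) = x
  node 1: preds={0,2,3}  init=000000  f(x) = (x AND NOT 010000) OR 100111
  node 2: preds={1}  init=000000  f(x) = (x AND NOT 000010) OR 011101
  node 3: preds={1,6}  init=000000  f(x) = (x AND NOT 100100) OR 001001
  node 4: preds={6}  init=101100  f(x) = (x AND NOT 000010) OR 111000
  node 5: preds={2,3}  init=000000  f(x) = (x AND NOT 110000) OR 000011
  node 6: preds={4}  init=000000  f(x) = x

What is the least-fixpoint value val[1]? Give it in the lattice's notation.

101111

Trace (13 dequeues):
  [1] u=0 | in 101100 | out 101100 | prev 000000 | push {}
  [2] u=1 | in 101100 | out 101111 | prev 000000 | push {}
  [3] u=2 | in 101111 | out 111101 | prev 000000 | push {0,1}
  [4] u=3 | in 101111 | out 001011 | prev 000000 | push {}
  [5] u=4 | in 000000 | out 111100 | prev 101100 | push {}
  [6] u=5 | in 111111 | out 001111 | prev 000000 | push {}
  [7] u=6 | in 111100 | out 111100 | prev 000000 | push {3,4}
  [8] u=0 | in 111101 | out 111101 | prev 101100 | push {}
  [9] u=1 | in 111111 | out 101111 | ==
  [10] u=3 | in 111111 | out 011011 | prev 001011 | push {1,5}
  [11] u=4 | in 111100 | out 111100 | ==
  [12] u=1 | in 111111 | out 101111 | ==
  [13] u=5 | in 111111 | out 001111 | ==

Converged values:
  [0] 111101
  [1] 101111
  [2] 111101
  [3] 011011
  [4] 111100
  [5] 001111
  [6] 111100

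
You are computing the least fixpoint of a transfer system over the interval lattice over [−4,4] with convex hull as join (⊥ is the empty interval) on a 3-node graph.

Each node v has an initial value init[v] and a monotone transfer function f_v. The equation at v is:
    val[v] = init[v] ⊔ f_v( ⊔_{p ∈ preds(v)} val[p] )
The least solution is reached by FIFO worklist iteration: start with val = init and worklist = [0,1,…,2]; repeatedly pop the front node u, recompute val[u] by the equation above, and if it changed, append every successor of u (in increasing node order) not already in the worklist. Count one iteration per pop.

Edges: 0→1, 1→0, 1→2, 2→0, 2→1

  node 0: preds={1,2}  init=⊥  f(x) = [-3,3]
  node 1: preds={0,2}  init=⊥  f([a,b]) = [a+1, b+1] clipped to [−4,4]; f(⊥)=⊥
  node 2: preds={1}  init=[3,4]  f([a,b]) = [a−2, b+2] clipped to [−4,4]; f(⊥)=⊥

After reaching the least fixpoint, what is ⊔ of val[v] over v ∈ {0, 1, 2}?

[-4,4]

Worklist (7 pops):
  #1 pop 0: in=[3,4] → [-3,3] (was ⊥); enqueue []
  #2 pop 1: in=[-3,4] → [-2,4] (was ⊥); enqueue [0]
  #3 pop 2: in=[-2,4] → [-4,4] (was [3,4]); enqueue [1]
  #4 pop 0: in=[-4,4] → [-3,3] (no change)
  #5 pop 1: in=[-4,4] → [-3,4] (was [-2,4]); enqueue [0,2]
  #6 pop 0: in=[-4,4] → [-3,3] (no change)
  #7 pop 2: in=[-3,4] → [-4,4] (no change)

Fixpoint:
  val[0] = [-3,3]
  val[1] = [-3,4]
  val[2] = [-4,4]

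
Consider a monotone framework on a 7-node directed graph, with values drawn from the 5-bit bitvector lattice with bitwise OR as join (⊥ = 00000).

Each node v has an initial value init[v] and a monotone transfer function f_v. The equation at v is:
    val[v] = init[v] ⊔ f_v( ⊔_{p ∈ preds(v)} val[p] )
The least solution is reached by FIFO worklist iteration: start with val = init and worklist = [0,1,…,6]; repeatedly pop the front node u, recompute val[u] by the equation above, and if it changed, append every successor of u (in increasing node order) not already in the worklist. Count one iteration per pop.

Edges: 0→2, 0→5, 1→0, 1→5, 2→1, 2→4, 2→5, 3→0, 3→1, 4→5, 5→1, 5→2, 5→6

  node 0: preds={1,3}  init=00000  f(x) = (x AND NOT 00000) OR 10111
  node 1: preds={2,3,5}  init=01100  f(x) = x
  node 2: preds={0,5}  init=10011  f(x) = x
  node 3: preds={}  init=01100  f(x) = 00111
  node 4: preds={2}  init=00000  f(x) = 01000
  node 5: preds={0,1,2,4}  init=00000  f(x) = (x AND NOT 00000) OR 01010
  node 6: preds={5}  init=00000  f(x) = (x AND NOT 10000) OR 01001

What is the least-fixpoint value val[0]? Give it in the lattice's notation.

Iteration log — 10 steps:
  step 1. node 0  ⊔preds=01100  new=11111  old=00000  +wl: 
  step 2. node 1  ⊔preds=11111  new=11111  old=01100  +wl: 0
  step 3. node 2  ⊔preds=11111  new=11111  old=10011  +wl: 1
  step 4. node 3  ⊔preds=00000  new=01111  old=01100  +wl: 
  step 5. node 4  ⊔preds=11111  new=01000  old=00000  +wl: 
  step 6. node 5  ⊔preds=11111  new=11111  old=00000  +wl: 2
  step 7. node 6  ⊔preds=11111  new=01111  old=00000  +wl: 
  step 8. node 0  ⊔preds=11111  new=11111  stable
  step 9. node 1  ⊔preds=11111  new=11111  stable
  step 10. node 2  ⊔preds=11111  new=11111  stable

Least fixpoint reached:
  node 0: 11111
  node 1: 11111
  node 2: 11111
  node 3: 01111
  node 4: 01000
  node 5: 11111
  node 6: 01111

11111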